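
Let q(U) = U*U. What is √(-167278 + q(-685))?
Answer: √301947 ≈ 549.50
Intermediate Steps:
q(U) = U²
√(-167278 + q(-685)) = √(-167278 + (-685)²) = √(-167278 + 469225) = √301947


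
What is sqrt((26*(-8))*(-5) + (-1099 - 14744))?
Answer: I*sqrt(14803) ≈ 121.67*I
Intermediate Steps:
sqrt((26*(-8))*(-5) + (-1099 - 14744)) = sqrt(-208*(-5) - 15843) = sqrt(1040 - 15843) = sqrt(-14803) = I*sqrt(14803)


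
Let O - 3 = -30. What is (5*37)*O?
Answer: -4995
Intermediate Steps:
O = -27 (O = 3 - 30 = -27)
(5*37)*O = (5*37)*(-27) = 185*(-27) = -4995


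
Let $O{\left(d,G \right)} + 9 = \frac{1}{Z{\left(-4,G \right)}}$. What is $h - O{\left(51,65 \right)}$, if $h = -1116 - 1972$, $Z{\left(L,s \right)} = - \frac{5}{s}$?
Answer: $-3066$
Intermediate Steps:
$h = -3088$
$O{\left(d,G \right)} = -9 - \frac{G}{5}$ ($O{\left(d,G \right)} = -9 + \frac{1}{\left(-5\right) \frac{1}{G}} = -9 - \frac{G}{5}$)
$h - O{\left(51,65 \right)} = -3088 - \left(-9 - 13\right) = -3088 - -22 = -3088 + 22 = -3066$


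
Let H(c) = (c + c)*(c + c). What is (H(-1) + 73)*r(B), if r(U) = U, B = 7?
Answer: 539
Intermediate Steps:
H(c) = 4*c² (H(c) = (2*c)*(2*c) = 4*c²)
(H(-1) + 73)*r(B) = (4*(-1)² + 73)*7 = (4*1 + 73)*7 = (4 + 73)*7 = 77*7 = 539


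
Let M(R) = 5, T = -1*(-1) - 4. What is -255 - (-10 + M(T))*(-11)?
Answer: -310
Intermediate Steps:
T = -3 (T = 1 - 4 = -3)
-255 - (-10 + M(T))*(-11) = -255 - (-10 + 5)*(-11) = -255 - (-5)*(-11) = -255 - 1*55 = -255 - 55 = -310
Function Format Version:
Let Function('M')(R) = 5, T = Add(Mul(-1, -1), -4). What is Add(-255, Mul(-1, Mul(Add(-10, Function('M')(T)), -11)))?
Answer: -310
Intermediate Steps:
T = -3 (T = Add(1, -4) = -3)
Add(-255, Mul(-1, Mul(Add(-10, Function('M')(T)), -11))) = Add(-255, Mul(-1, Mul(Add(-10, 5), -11))) = Add(-255, Mul(-1, Mul(-5, -11))) = Add(-255, Mul(-1, 55)) = Add(-255, -55) = -310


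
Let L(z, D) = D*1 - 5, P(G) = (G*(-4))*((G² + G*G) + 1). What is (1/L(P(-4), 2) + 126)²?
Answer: 142129/9 ≈ 15792.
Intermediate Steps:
P(G) = -4*G*(1 + 2*G²) (P(G) = (-4*G)*((G² + G²) + 1) = (-4*G)*(2*G² + 1) = (-4*G)*(1 + 2*G²) = -4*G*(1 + 2*G²))
L(z, D) = -5 + D (L(z, D) = D - 5 = -5 + D)
(1/L(P(-4), 2) + 126)² = (1/(-5 + 2) + 126)² = (1/(-3) + 126)² = (-⅓ + 126)² = (377/3)² = 142129/9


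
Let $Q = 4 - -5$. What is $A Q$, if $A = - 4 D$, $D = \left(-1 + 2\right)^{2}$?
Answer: $-36$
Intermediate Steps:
$D = 1$ ($D = 1^{2} = 1$)
$A = -4$ ($A = \left(-4\right) 1 = -4$)
$Q = 9$ ($Q = 4 + 5 = 9$)
$A Q = \left(-4\right) 9 = -36$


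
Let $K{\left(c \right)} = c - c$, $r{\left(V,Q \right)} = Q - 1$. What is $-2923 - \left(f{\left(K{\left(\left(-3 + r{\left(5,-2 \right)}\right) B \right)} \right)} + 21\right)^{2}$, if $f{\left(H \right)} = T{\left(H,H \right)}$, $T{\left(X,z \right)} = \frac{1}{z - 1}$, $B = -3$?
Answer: $-3323$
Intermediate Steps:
$r{\left(V,Q \right)} = -1 + Q$
$K{\left(c \right)} = 0$
$T{\left(X,z \right)} = \frac{1}{-1 + z}$
$f{\left(H \right)} = \frac{1}{-1 + H}$
$-2923 - \left(f{\left(K{\left(\left(-3 + r{\left(5,-2 \right)}\right) B \right)} \right)} + 21\right)^{2} = -2923 - \left(\frac{1}{-1 + 0} + 21\right)^{2} = -2923 - \left(\frac{1}{-1} + 21\right)^{2} = -2923 - \left(-1 + 21\right)^{2} = -2923 - 20^{2} = -2923 - 400 = -3323$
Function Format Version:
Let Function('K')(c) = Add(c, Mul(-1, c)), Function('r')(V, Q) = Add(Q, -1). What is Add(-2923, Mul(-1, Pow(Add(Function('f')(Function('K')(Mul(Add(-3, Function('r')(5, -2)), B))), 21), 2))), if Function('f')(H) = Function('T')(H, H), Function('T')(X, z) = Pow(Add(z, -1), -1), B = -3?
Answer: -3323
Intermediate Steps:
Function('r')(V, Q) = Add(-1, Q)
Function('K')(c) = 0
Function('T')(X, z) = Pow(Add(-1, z), -1)
Function('f')(H) = Pow(Add(-1, H), -1)
Add(-2923, Mul(-1, Pow(Add(Function('f')(Function('K')(Mul(Add(-3, Function('r')(5, -2)), B))), 21), 2))) = Add(-2923, Mul(-1, Pow(Add(Pow(Add(-1, 0), -1), 21), 2))) = Add(-2923, Mul(-1, Pow(Add(Pow(-1, -1), 21), 2))) = Add(-2923, Mul(-1, Pow(Add(-1, 21), 2))) = Add(-2923, Mul(-1, Pow(20, 2))) = Add(-2923, Mul(-1, 400)) = Add(-2923, -400) = -3323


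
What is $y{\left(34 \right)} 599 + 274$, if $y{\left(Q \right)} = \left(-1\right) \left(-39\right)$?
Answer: $23635$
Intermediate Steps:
$y{\left(Q \right)} = 39$
$y{\left(34 \right)} 599 + 274 = 39 \cdot 599 + 274 = 23361 + 274 = 23635$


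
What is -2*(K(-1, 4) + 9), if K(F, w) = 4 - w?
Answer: -18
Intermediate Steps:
-2*(K(-1, 4) + 9) = -2*((4 - 1*4) + 9) = -2*((4 - 4) + 9) = -2*(0 + 9) = -2*9 = -18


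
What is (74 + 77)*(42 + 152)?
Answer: 29294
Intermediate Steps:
(74 + 77)*(42 + 152) = 151*194 = 29294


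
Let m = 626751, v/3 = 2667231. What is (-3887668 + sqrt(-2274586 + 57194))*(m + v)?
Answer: -33544525628592 + 34513776*I*sqrt(138587) ≈ -3.3545e+13 + 1.2849e+10*I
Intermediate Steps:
v = 8001693 (v = 3*2667231 = 8001693)
(-3887668 + sqrt(-2274586 + 57194))*(m + v) = (-3887668 + sqrt(-2274586 + 57194))*(626751 + 8001693) = (-3887668 + sqrt(-2217392))*8628444 = (-3887668 + 4*I*sqrt(138587))*8628444 = -33544525628592 + 34513776*I*sqrt(138587)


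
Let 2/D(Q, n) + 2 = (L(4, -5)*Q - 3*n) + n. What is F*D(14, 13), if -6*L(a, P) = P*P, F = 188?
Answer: -1128/259 ≈ -4.3552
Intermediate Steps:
L(a, P) = -P²/6 (L(a, P) = -P*P/6 = -P²/6)
D(Q, n) = 2/(-2 - 2*n - 25*Q/6) (D(Q, n) = 2/(-2 + (((-⅙*(-5)²)*Q - 3*n) + n)) = 2/(-2 + (((-⅙*25)*Q - 3*n) + n)) = 2/(-2 + ((-25*Q/6 - 3*n) + n)) = 2/(-2 + ((-3*n - 25*Q/6) + n)) = 2/(-2 + (-2*n - 25*Q/6)) = 2/(-2 - 2*n - 25*Q/6))
F*D(14, 13) = 188*(-12/(12 + 12*13 + 25*14)) = 188*(-12/(12 + 156 + 350)) = 188*(-12/518) = 188*(-12*1/518) = 188*(-6/259) = -1128/259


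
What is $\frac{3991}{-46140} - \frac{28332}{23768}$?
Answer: $- \frac{175262071}{137081940} \approx -1.2785$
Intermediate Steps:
$\frac{3991}{-46140} - \frac{28332}{23768} = 3991 \left(- \frac{1}{46140}\right) - \frac{7083}{5942} = - \frac{3991}{46140} - \frac{7083}{5942} = - \frac{175262071}{137081940}$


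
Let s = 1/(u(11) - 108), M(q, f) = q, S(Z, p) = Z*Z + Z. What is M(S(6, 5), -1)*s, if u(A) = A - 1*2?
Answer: -14/33 ≈ -0.42424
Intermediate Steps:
u(A) = -2 + A (u(A) = A - 2 = -2 + A)
S(Z, p) = Z + Z² (S(Z, p) = Z² + Z = Z + Z²)
s = -1/99 (s = 1/((-2 + 11) - 108) = 1/(9 - 108) = 1/(-99) = -1/99 ≈ -0.010101)
M(S(6, 5), -1)*s = (6*(1 + 6))*(-1/99) = (6*7)*(-1/99) = 42*(-1/99) = -14/33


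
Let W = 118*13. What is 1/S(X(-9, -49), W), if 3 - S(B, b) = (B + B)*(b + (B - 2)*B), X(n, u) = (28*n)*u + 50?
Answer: -1/3810826373029 ≈ -2.6241e-13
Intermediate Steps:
X(n, u) = 50 + 28*n*u (X(n, u) = 28*n*u + 50 = 50 + 28*n*u)
W = 1534
S(B, b) = 3 - 2*B*(b + B*(-2 + B)) (S(B, b) = 3 - (B + B)*(b + (B - 2)*B) = 3 - 2*B*(b + (-2 + B)*B) = 3 - 2*B*(b + B*(-2 + B)))
1/S(X(-9, -49), W) = 1/(3 - 2*(50 + 28*(-9)*(-49))**3 + 4*(50 + 28*(-9)*(-49))**2 - 2*(50 + 28*(-9)*(-49))*1534) = 1/(3 - 2*(50 + 12348)**3 + 4*(50 + 12348)**2 - 2*(50 + 12348)*1534) = 1/(3 - 2*12398**3 + 4*12398**2 - 2*12398*1534) = 1/(3 - 2*1905701588792 + 4*153710404 - 38037064) = 1/(3 - 3811403177584 + 614841616 - 38037064) = 1/(-3810826373029) = -1/3810826373029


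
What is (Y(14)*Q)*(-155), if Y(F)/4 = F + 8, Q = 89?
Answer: -1213960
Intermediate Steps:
Y(F) = 32 + 4*F (Y(F) = 4*(F + 8) = 4*(8 + F) = 32 + 4*F)
(Y(14)*Q)*(-155) = ((32 + 4*14)*89)*(-155) = ((32 + 56)*89)*(-155) = (88*89)*(-155) = 7832*(-155) = -1213960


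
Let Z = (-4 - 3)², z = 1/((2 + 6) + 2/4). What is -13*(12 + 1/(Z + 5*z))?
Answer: -131729/843 ≈ -156.26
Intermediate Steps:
z = 2/17 (z = 1/(8 + 2*(¼)) = 1/(8 + ½) = 1/(17/2) = 2/17 ≈ 0.11765)
Z = 49 (Z = (-7)² = 49)
-13*(12 + 1/(Z + 5*z)) = -13*(12 + 1/(49 + 5*(2/17))) = -13*(12 + 1/(49 + 10/17)) = -13*(12 + 1/(843/17)) = -13*(12 + 17/843) = -13*10133/843 = -131729/843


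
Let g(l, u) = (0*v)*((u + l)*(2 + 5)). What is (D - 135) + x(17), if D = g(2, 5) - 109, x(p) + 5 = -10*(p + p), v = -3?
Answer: -589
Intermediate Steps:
g(l, u) = 0 (g(l, u) = (0*(-3))*((u + l)*(2 + 5)) = 0*((l + u)*7) = 0*(7*l + 7*u) = 0)
x(p) = -5 - 20*p (x(p) = -5 - 10*(p + p) = -5 - 20*p)
D = -109 (D = 0 - 109 = -109)
(D - 135) + x(17) = (-109 - 135) + (-5 - 20*17) = -244 + (-5 - 340) = -244 - 345 = -589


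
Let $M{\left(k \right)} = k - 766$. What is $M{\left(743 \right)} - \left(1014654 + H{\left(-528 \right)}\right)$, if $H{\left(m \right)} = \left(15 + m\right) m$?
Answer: $-1285541$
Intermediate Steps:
$M{\left(k \right)} = -766 + k$
$H{\left(m \right)} = m \left(15 + m\right)$
$M{\left(743 \right)} - \left(1014654 + H{\left(-528 \right)}\right) = \left(-766 + 743\right) - \left(1014654 - 528 \left(15 - 528\right)\right) = -23 - \left(1014654 - -270864\right) = -23 - \left(1014654 + 270864\right) = -23 - 1285518 = -1285541$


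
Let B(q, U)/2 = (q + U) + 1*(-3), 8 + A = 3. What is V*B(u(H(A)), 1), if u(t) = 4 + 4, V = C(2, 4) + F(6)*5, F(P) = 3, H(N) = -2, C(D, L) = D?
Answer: 204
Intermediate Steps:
A = -5 (A = -8 + 3 = -5)
V = 17 (V = 2 + 3*5 = 2 + 15 = 17)
u(t) = 8
B(q, U) = -6 + 2*U + 2*q (B(q, U) = 2*((q + U) + 1*(-3)) = 2*((U + q) - 3) = 2*(-3 + U + q) = -6 + 2*U + 2*q)
V*B(u(H(A)), 1) = 17*(-6 + 2*1 + 2*8) = 17*(-6 + 2 + 16) = 17*12 = 204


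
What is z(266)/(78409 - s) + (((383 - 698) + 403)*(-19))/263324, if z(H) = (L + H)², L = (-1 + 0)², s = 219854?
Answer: -4752150169/9311465795 ≈ -0.51035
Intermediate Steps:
L = 1 (L = (-1)² = 1)
z(H) = (1 + H)²
z(266)/(78409 - s) + (((383 - 698) + 403)*(-19))/263324 = (1 + 266)²/(78409 - 1*219854) + (((383 - 698) + 403)*(-19))/263324 = 267²/(78409 - 219854) + ((-315 + 403)*(-19))*(1/263324) = 71289/(-141445) + (88*(-19))*(1/263324) = 71289*(-1/141445) - 1672*1/263324 = -71289/141445 - 418/65831 = -4752150169/9311465795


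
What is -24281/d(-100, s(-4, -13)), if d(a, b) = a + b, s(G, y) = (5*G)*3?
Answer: 24281/160 ≈ 151.76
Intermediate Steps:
s(G, y) = 15*G
-24281/d(-100, s(-4, -13)) = -24281/(-100 + 15*(-4)) = -24281/(-100 - 60) = -24281/(-160) = -24281*(-1/160) = 24281/160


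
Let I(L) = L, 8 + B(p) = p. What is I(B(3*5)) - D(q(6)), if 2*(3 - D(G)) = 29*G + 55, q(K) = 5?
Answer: 104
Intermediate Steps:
B(p) = -8 + p
D(G) = -49/2 - 29*G/2 (D(G) = 3 - (29*G + 55)/2 = 3 - (55 + 29*G)/2 = 3 + (-55/2 - 29*G/2) = -49/2 - 29*G/2)
I(B(3*5)) - D(q(6)) = (-8 + 3*5) - (-49/2 - 29/2*5) = (-8 + 15) - (-49/2 - 145/2) = 7 - 1*(-97) = 7 + 97 = 104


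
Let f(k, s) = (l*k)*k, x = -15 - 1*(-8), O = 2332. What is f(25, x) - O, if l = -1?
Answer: -2957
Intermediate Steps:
x = -7 (x = -15 + 8 = -7)
f(k, s) = -k**2 (f(k, s) = (-k)*k = -k**2)
f(25, x) - O = -1*25**2 - 1*2332 = -1*625 - 2332 = -625 - 2332 = -2957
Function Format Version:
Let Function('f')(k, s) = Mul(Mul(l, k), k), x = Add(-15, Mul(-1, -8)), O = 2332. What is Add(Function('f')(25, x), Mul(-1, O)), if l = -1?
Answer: -2957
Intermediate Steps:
x = -7 (x = Add(-15, 8) = -7)
Function('f')(k, s) = Mul(-1, Pow(k, 2)) (Function('f')(k, s) = Mul(Mul(-1, k), k) = Mul(-1, Pow(k, 2)))
Add(Function('f')(25, x), Mul(-1, O)) = Add(Mul(-1, Pow(25, 2)), Mul(-1, 2332)) = Add(Mul(-1, 625), -2332) = Add(-625, -2332) = -2957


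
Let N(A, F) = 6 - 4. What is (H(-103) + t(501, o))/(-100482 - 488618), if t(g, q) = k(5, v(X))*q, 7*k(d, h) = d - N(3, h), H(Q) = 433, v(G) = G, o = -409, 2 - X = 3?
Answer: -451/1030925 ≈ -0.00043747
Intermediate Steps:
X = -1 (X = 2 - 1*3 = 2 - 3 = -1)
N(A, F) = 2
k(d, h) = -2/7 + d/7 (k(d, h) = (d - 1*2)/7 = (d - 2)/7 = (-2 + d)/7 = -2/7 + d/7)
t(g, q) = 3*q/7 (t(g, q) = (-2/7 + (1/7)*5)*q = (-2/7 + 5/7)*q = 3*q/7)
(H(-103) + t(501, o))/(-100482 - 488618) = (433 + (3/7)*(-409))/(-100482 - 488618) = (433 - 1227/7)/(-589100) = (1804/7)*(-1/589100) = -451/1030925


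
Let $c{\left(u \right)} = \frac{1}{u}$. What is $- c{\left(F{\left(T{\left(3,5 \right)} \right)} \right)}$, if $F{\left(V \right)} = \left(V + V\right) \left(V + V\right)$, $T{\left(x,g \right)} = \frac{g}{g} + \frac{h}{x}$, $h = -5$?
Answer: $- \frac{9}{16} \approx -0.5625$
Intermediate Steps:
$T{\left(x,g \right)} = 1 - \frac{5}{x}$ ($T{\left(x,g \right)} = \frac{g}{g} - \frac{5}{x} = 1 - \frac{5}{x}$)
$F{\left(V \right)} = 4 V^{2}$ ($F{\left(V \right)} = 2 V 2 V = 4 V^{2}$)
$- c{\left(F{\left(T{\left(3,5 \right)} \right)} \right)} = - \frac{1}{4 \left(\frac{-5 + 3}{3}\right)^{2}} = - \frac{1}{4 \left(\frac{1}{3} \left(-2\right)\right)^{2}} = - \frac{1}{4 \left(- \frac{2}{3}\right)^{2}} = - \frac{1}{4 \cdot \frac{4}{9}} = - \frac{1}{\frac{16}{9}} = \left(-1\right) \frac{9}{16} = - \frac{9}{16}$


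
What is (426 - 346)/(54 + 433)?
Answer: 80/487 ≈ 0.16427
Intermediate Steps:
(426 - 346)/(54 + 433) = 80/487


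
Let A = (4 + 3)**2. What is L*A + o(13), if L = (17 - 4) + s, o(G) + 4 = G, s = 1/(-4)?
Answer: 2535/4 ≈ 633.75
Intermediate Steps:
s = -1/4 ≈ -0.25000
o(G) = -4 + G
A = 49 (A = 7**2 = 49)
L = 51/4 (L = (17 - 4) - 1/4 = 13 - 1/4 = 51/4 ≈ 12.750)
L*A + o(13) = (51/4)*49 + (-4 + 13) = 2499/4 + 9 = 2535/4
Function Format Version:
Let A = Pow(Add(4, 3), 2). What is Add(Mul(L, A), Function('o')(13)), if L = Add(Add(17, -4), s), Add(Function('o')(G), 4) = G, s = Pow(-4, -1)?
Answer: Rational(2535, 4) ≈ 633.75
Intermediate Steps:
s = Rational(-1, 4) ≈ -0.25000
Function('o')(G) = Add(-4, G)
A = 49 (A = Pow(7, 2) = 49)
L = Rational(51, 4) (L = Add(Add(17, -4), Rational(-1, 4)) = Add(13, Rational(-1, 4)) = Rational(51, 4) ≈ 12.750)
Add(Mul(L, A), Function('o')(13)) = Add(Mul(Rational(51, 4), 49), Add(-4, 13)) = Add(Rational(2499, 4), 9) = Rational(2535, 4)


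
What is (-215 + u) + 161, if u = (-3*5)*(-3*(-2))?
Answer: -144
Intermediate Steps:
u = -90 (u = -15*6 = -90)
(-215 + u) + 161 = (-215 - 90) + 161 = -305 + 161 = -144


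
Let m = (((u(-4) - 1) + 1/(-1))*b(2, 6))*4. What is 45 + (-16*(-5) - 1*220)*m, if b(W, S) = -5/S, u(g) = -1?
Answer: -1355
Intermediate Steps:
m = 10 (m = (((-1 - 1) + 1/(-1))*(-5/6))*4 = ((-2 - 1)*(-5*⅙))*4 = -3*(-⅚)*4 = (5/2)*4 = 10)
45 + (-16*(-5) - 1*220)*m = 45 + (-16*(-5) - 1*220)*10 = 45 + (80 - 220)*10 = 45 - 140*10 = 45 - 1400 = -1355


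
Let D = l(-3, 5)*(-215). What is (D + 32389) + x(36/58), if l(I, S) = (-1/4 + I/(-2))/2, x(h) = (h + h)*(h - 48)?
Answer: 216613405/6728 ≈ 32196.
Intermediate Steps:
x(h) = 2*h*(-48 + h) (x(h) = (2*h)*(-48 + h) = 2*h*(-48 + h))
l(I, S) = -1/8 - I/4 (l(I, S) = (-1*1/4 + I*(-1/2))*(1/2) = (-1/4 - I/2)*(1/2) = -1/8 - I/4)
D = -1075/8 (D = (-1/8 - 1/4*(-3))*(-215) = (-1/8 + 3/4)*(-215) = (5/8)*(-215) = -1075/8 ≈ -134.38)
(D + 32389) + x(36/58) = (-1075/8 + 32389) + 2*(36/58)*(-48 + 36/58) = 258037/8 + 2*(36*(1/58))*(-48 + 36*(1/58)) = 258037/8 + 2*(18/29)*(-48 + 18/29) = 258037/8 + 2*(18/29)*(-1374/29) = 258037/8 - 49464/841 = 216613405/6728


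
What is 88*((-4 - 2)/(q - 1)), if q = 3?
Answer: -264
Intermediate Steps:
88*((-4 - 2)/(q - 1)) = 88*((-4 - 2)/(3 - 1)) = 88*(-6/2) = 88*(-6*½) = 88*(-3) = -264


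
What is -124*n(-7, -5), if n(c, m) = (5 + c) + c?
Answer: 1116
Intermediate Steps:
n(c, m) = 5 + 2*c
-124*n(-7, -5) = -124*(5 + 2*(-7)) = -124*(5 - 14) = -124*(-9) = 1116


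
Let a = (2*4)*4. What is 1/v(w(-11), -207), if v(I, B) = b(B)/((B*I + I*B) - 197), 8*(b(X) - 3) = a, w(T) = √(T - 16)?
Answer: -197/7 - 1242*I*√3/7 ≈ -28.143 - 307.32*I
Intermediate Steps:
w(T) = √(-16 + T)
a = 32 (a = 8*4 = 32)
b(X) = 7 (b(X) = 3 + (⅛)*32 = 3 + 4 = 7)
v(I, B) = 7/(-197 + 2*B*I) (v(I, B) = 7/((B*I + I*B) - 197) = 7/((B*I + B*I) - 197) = 7/(2*B*I - 197) = 7/(-197 + 2*B*I))
1/v(w(-11), -207) = 1/(7/(-197 + 2*(-207)*√(-16 - 11))) = 1/(7/(-197 + 2*(-207)*√(-27))) = 1/(7/(-197 + 2*(-207)*(3*I*√3))) = 1/(7/(-197 - 1242*I*√3)) = -197/7 - 1242*I*√3/7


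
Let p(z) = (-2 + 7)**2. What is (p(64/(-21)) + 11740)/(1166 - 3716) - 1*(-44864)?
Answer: 22878287/510 ≈ 44859.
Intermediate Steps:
p(z) = 25 (p(z) = 5**2 = 25)
(p(64/(-21)) + 11740)/(1166 - 3716) - 1*(-44864) = (25 + 11740)/(1166 - 3716) - 1*(-44864) = 11765/(-2550) + 44864 = 11765*(-1/2550) + 44864 = -2353/510 + 44864 = 22878287/510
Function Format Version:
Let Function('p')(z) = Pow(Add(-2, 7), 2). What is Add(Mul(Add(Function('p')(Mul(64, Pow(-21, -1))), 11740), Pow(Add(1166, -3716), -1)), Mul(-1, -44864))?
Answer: Rational(22878287, 510) ≈ 44859.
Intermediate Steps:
Function('p')(z) = 25 (Function('p')(z) = Pow(5, 2) = 25)
Add(Mul(Add(Function('p')(Mul(64, Pow(-21, -1))), 11740), Pow(Add(1166, -3716), -1)), Mul(-1, -44864)) = Add(Mul(Add(25, 11740), Pow(Add(1166, -3716), -1)), Mul(-1, -44864)) = Add(Mul(11765, Pow(-2550, -1)), 44864) = Add(Mul(11765, Rational(-1, 2550)), 44864) = Add(Rational(-2353, 510), 44864) = Rational(22878287, 510)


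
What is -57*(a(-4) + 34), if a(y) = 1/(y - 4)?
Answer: -15447/8 ≈ -1930.9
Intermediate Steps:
a(y) = 1/(-4 + y)
-57*(a(-4) + 34) = -57*(1/(-4 - 4) + 34) = -57*(1/(-8) + 34) = -57*(-⅛ + 34) = -57*271/8 = -15447/8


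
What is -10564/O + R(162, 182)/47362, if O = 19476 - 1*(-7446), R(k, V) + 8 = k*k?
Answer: 7356908/45538563 ≈ 0.16155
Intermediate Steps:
R(k, V) = -8 + k**2 (R(k, V) = -8 + k*k = -8 + k**2)
O = 26922 (O = 19476 + 7446 = 26922)
-10564/O + R(162, 182)/47362 = -10564/26922 + (-8 + 162**2)/47362 = -10564*1/26922 + (-8 + 26244)*(1/47362) = -5282/13461 + 26236*(1/47362) = -5282/13461 + 1874/3383 = 7356908/45538563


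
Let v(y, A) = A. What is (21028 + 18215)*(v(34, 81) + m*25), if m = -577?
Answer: -562901592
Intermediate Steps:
(21028 + 18215)*(v(34, 81) + m*25) = (21028 + 18215)*(81 - 577*25) = 39243*(81 - 14425) = 39243*(-14344) = -562901592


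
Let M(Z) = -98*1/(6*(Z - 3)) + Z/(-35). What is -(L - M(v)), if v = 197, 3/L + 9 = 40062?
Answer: -1553662889/271959870 ≈ -5.7128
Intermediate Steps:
L = 1/13351 (L = 3/(-9 + 40062) = 3/40053 = 3*(1/40053) = 1/13351 ≈ 7.4901e-5)
M(Z) = -98/(-18 + 6*Z) - Z/35 (M(Z) = -98*1/(6*(-3 + Z)) + Z*(-1/35) = -98/(-18 + 6*Z) - Z/35)
-(L - M(v)) = -(1/13351 - (-1715 - 3*197² + 9*197)/(105*(-3 + 197))) = -(1/13351 - (-1715 - 3*38809 + 1773)/(105*194)) = -(1/13351 - (-1715 - 116427 + 1773)/(105*194)) = -(1/13351 - (-116369)/(105*194)) = -(1/13351 - 1*(-116369/20370)) = -(1/13351 + 116369/20370) = -1*1553662889/271959870 = -1553662889/271959870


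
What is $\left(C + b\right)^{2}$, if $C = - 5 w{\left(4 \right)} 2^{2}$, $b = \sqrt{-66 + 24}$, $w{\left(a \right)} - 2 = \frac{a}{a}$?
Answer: $\left(60 - i \sqrt{42}\right)^{2} \approx 3558.0 - 777.69 i$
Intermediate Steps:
$w{\left(a \right)} = 3$ ($w{\left(a \right)} = 2 + \frac{a}{a} = 2 + 1 = 3$)
$b = i \sqrt{42}$ ($b = \sqrt{-42} = i \sqrt{42} \approx 6.4807 i$)
$C = -60$ ($C = \left(-5\right) 3 \cdot 2^{2} = \left(-15\right) 4 = -60$)
$\left(C + b\right)^{2} = \left(-60 + i \sqrt{42}\right)^{2}$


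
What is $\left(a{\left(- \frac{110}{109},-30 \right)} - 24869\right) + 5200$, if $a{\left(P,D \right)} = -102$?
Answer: $-19771$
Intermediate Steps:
$\left(a{\left(- \frac{110}{109},-30 \right)} - 24869\right) + 5200 = \left(-102 - 24869\right) + 5200 = -24971 + 5200 = -19771$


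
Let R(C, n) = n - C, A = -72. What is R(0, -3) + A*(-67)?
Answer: 4821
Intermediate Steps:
R(0, -3) + A*(-67) = (-3 - 1*0) - 72*(-67) = (-3 + 0) + 4824 = -3 + 4824 = 4821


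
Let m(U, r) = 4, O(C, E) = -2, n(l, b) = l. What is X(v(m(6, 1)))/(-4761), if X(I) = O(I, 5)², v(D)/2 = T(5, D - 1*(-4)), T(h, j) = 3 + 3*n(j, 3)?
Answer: -4/4761 ≈ -0.00084016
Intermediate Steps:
T(h, j) = 3 + 3*j
v(D) = 30 + 6*D (v(D) = 2*(3 + 3*(D - 1*(-4))) = 2*(3 + 3*(D + 4)) = 2*(3 + 3*(4 + D)) = 2*(3 + (12 + 3*D)) = 2*(15 + 3*D) = 30 + 6*D)
X(I) = 4 (X(I) = (-2)² = 4)
X(v(m(6, 1)))/(-4761) = 4/(-4761) = 4*(-1/4761) = -4/4761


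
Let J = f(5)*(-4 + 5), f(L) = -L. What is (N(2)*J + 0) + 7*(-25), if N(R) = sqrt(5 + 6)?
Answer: -175 - 5*sqrt(11) ≈ -191.58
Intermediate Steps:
J = -5 (J = (-1*5)*(-4 + 5) = -5*1 = -5)
N(R) = sqrt(11)
(N(2)*J + 0) + 7*(-25) = (sqrt(11)*(-5) + 0) + 7*(-25) = (-5*sqrt(11) + 0) - 175 = -5*sqrt(11) - 175 = -175 - 5*sqrt(11)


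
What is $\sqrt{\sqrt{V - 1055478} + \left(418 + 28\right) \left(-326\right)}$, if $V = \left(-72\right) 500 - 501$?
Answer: $\sqrt{-145396 + 3 i \sqrt{121331}} \approx 1.37 + 381.31 i$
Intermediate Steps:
$V = -36501$ ($V = -36000 - 501 = -36501$)
$\sqrt{\sqrt{V - 1055478} + \left(418 + 28\right) \left(-326\right)} = \sqrt{\sqrt{-36501 - 1055478} + \left(418 + 28\right) \left(-326\right)} = \sqrt{\sqrt{-36501 - 1055478} + 446 \left(-326\right)} = \sqrt{\sqrt{-36501 - 1055478} - 145396} = \sqrt{\sqrt{-1091979} - 145396} = \sqrt{3 i \sqrt{121331} - 145396} = \sqrt{-145396 + 3 i \sqrt{121331}}$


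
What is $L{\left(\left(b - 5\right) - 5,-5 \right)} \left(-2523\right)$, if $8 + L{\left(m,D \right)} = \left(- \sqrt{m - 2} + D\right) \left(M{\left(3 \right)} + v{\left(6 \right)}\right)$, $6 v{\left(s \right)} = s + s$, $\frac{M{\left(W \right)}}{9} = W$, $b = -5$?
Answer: $386019 + 73167 i \sqrt{17} \approx 3.8602 \cdot 10^{5} + 3.0168 \cdot 10^{5} i$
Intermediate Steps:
$M{\left(W \right)} = 9 W$
$v{\left(s \right)} = \frac{s}{3}$ ($v{\left(s \right)} = \frac{s + s}{6} = \frac{2 s}{6} = \frac{s}{3}$)
$L{\left(m,D \right)} = -8 - 29 \sqrt{-2 + m} + 29 D$ ($L{\left(m,D \right)} = -8 + \left(- \sqrt{m - 2} + D\right) \left(9 \cdot 3 + \frac{1}{3} \cdot 6\right) = -8 + \left(- \sqrt{-2 + m} + D\right) \left(27 + 2\right) = -8 + \left(D - \sqrt{-2 + m}\right) 29 = -8 + \left(- 29 \sqrt{-2 + m} + 29 D\right) = -8 - 29 \sqrt{-2 + m} + 29 D$)
$L{\left(\left(b - 5\right) - 5,-5 \right)} \left(-2523\right) = \left(-8 - 29 \sqrt{-2 - 15} + 29 \left(-5\right)\right) \left(-2523\right) = \left(-8 - 29 \sqrt{-2 - 15} - 145\right) \left(-2523\right) = \left(-8 - 29 \sqrt{-17} - 145\right) \left(-2523\right) = \left(-8 - 29 i \sqrt{17} - 145\right) \left(-2523\right) = \left(-153 - 29 i \sqrt{17}\right) \left(-2523\right) = 386019 + 73167 i \sqrt{17}$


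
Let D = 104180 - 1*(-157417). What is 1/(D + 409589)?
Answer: 1/671186 ≈ 1.4899e-6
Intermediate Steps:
D = 261597 (D = 104180 + 157417 = 261597)
1/(D + 409589) = 1/(261597 + 409589) = 1/671186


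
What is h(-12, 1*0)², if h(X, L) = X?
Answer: 144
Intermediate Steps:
h(-12, 1*0)² = (-12)² = 144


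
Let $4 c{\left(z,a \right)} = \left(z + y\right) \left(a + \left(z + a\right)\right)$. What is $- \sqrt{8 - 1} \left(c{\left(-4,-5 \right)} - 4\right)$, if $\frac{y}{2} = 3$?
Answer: $11 \sqrt{7} \approx 29.103$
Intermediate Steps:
$y = 6$ ($y = 2 \cdot 3 = 6$)
$c{\left(z,a \right)} = \frac{\left(6 + z\right) \left(z + 2 a\right)}{4}$ ($c{\left(z,a \right)} = \frac{\left(z + 6\right) \left(a + \left(z + a\right)\right)}{4} = \frac{\left(6 + z\right) \left(a + \left(a + z\right)\right)}{4} = \frac{\left(6 + z\right) \left(z + 2 a\right)}{4}$)
$- \sqrt{8 - 1} \left(c{\left(-4,-5 \right)} - 4\right) = - \sqrt{8 - 1} \left(\left(3 \left(-5\right) + \frac{\left(-4\right)^{2}}{4} + \frac{3}{2} \left(-4\right) + \frac{1}{2} \left(-5\right) \left(-4\right)\right) - 4\right) = - \sqrt{7} \left(\left(-15 + \frac{1}{4} \cdot 16 - 6 + 10\right) - 4\right) = - \sqrt{7} \left(\left(-15 + 4 - 6 + 10\right) - 4\right) = - \sqrt{7} \left(-7 - 4\right) = - \sqrt{7} \left(-11\right) = - \left(-11\right) \sqrt{7} = 11 \sqrt{7}$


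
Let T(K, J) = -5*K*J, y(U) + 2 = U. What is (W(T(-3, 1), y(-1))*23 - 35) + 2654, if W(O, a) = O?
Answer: 2964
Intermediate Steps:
y(U) = -2 + U
T(K, J) = -5*J*K
(W(T(-3, 1), y(-1))*23 - 35) + 2654 = (-5*1*(-3)*23 - 35) + 2654 = (15*23 - 35) + 2654 = (345 - 35) + 2654 = 310 + 2654 = 2964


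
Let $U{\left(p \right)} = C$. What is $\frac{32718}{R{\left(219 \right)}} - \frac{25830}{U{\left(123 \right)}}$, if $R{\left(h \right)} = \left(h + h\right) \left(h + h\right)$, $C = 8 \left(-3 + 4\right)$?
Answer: $- \frac{206461199}{63948} \approx -3228.6$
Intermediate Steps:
$C = 8$ ($C = 8 \cdot 1 = 8$)
$R{\left(h \right)} = 4 h^{2}$ ($R{\left(h \right)} = 2 h 2 h = 4 h^{2}$)
$U{\left(p \right)} = 8$
$\frac{32718}{R{\left(219 \right)}} - \frac{25830}{U{\left(123 \right)}} = \frac{32718}{4 \cdot 219^{2}} - \frac{25830}{8} = \frac{32718}{4 \cdot 47961} - \frac{12915}{4} = \frac{32718}{191844} - \frac{12915}{4} = 32718 \cdot \frac{1}{191844} - \frac{12915}{4} = \frac{5453}{31974} - \frac{12915}{4} = - \frac{206461199}{63948}$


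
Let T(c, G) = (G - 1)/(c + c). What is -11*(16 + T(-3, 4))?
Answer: -341/2 ≈ -170.50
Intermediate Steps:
T(c, G) = (-1 + G)/(2*c) (T(c, G) = (-1 + G)/((2*c)) = (-1 + G)*(1/(2*c)) = (-1 + G)/(2*c))
-11*(16 + T(-3, 4)) = -11*(16 + (1/2)*(-1 + 4)/(-3)) = -11*(16 + (1/2)*(-1/3)*3) = -11*(16 - 1/2) = -11*31/2 = -341/2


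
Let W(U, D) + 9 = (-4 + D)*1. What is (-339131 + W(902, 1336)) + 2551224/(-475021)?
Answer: -160468445192/475021 ≈ -3.3781e+5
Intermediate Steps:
W(U, D) = -13 + D (W(U, D) = -9 + (-4 + D)*1 = -9 + (-4 + D) = -13 + D)
(-339131 + W(902, 1336)) + 2551224/(-475021) = (-339131 + (-13 + 1336)) + 2551224/(-475021) = (-339131 + 1323) + 2551224*(-1/475021) = -337808 - 2551224/475021 = -160468445192/475021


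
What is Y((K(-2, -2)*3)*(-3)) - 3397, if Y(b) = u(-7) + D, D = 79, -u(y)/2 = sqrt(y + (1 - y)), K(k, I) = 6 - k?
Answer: -3320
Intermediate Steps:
u(y) = -2 (u(y) = -2*sqrt(y + (1 - y)) = -2*sqrt(1) = -2*1 = -2)
Y(b) = 77 (Y(b) = -2 + 79 = 77)
Y((K(-2, -2)*3)*(-3)) - 3397 = 77 - 3397 = -3320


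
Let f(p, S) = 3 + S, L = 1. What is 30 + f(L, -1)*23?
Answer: 76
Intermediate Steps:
30 + f(L, -1)*23 = 30 + (3 - 1)*23 = 30 + 2*23 = 30 + 46 = 76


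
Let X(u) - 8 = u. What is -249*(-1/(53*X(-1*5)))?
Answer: 83/53 ≈ 1.5660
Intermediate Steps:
X(u) = 8 + u
-249*(-1/(53*X(-1*5))) = -249*(-1/(53*(8 - 1*5))) = -249*(-1/(53*(8 - 5))) = -249/((-53*3)) = -249/(-159) = -249*(-1/159) = 83/53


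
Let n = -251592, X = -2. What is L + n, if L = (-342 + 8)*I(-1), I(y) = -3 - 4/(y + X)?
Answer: -753106/3 ≈ -2.5104e+5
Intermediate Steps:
I(y) = -3 - 4/(-2 + y) (I(y) = -3 - 4/(y - 2) = -3 - 4/(-2 + y))
L = 1670/3 (L = (-342 + 8)*((2 - 3*(-1))/(-2 - 1)) = -334*(2 + 3)/(-3) = -(-334)*5/3 = -334*(-5/3) = 1670/3 ≈ 556.67)
L + n = 1670/3 - 251592 = -753106/3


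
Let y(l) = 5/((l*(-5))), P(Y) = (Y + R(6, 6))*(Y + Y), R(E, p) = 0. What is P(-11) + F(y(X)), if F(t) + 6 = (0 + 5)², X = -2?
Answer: 261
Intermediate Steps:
P(Y) = 2*Y² (P(Y) = (Y + 0)*(Y + Y) = Y*(2*Y) = 2*Y²)
y(l) = -1/l (y(l) = 5/((-5*l)) = 5*(-1/(5*l)) = -1/l)
F(t) = 19 (F(t) = -6 + (0 + 5)² = -6 + 5² = -6 + 25 = 19)
P(-11) + F(y(X)) = 2*(-11)² + 19 = 2*121 + 19 = 242 + 19 = 261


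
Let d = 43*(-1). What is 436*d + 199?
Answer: -18549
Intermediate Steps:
d = -43
436*d + 199 = 436*(-43) + 199 = -18748 + 199 = -18549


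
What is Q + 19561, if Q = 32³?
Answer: 52329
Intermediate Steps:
Q = 32768
Q + 19561 = 32768 + 19561 = 52329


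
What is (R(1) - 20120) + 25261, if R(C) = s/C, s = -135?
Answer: 5006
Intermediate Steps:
R(C) = -135/C
(R(1) - 20120) + 25261 = (-135/1 - 20120) + 25261 = (-135*1 - 20120) + 25261 = (-135 - 20120) + 25261 = -20255 + 25261 = 5006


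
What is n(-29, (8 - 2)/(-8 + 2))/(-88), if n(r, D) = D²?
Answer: -1/88 ≈ -0.011364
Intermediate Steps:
n(-29, (8 - 2)/(-8 + 2))/(-88) = ((8 - 2)/(-8 + 2))²/(-88) = (6/(-6))²*(-1/88) = (6*(-⅙))²*(-1/88) = (-1)²*(-1/88) = 1*(-1/88) = -1/88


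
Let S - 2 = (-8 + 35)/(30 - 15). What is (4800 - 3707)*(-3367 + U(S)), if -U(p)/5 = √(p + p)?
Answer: -3680131 - 1093*√190 ≈ -3.6952e+6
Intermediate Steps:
S = 19/5 (S = 2 + (-8 + 35)/(30 - 15) = 2 + 27/15 = 2 + 27*(1/15) = 2 + 9/5 = 19/5 ≈ 3.8000)
U(p) = -5*√2*√p (U(p) = -5*√(p + p) = -5*√2*√p)
(4800 - 3707)*(-3367 + U(S)) = (4800 - 3707)*(-3367 - 5*√2*√(19/5)) = 1093*(-3367 - 5*√2*√95/5) = 1093*(-3367 - √190) = -3680131 - 1093*√190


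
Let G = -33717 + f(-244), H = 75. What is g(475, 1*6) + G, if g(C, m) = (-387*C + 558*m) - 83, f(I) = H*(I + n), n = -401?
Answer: -262652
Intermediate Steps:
f(I) = -30075 + 75*I (f(I) = 75*(I - 401) = 75*(-401 + I) = -30075 + 75*I)
g(C, m) = -83 - 387*C + 558*m
G = -82092 (G = -33717 + (-30075 + 75*(-244)) = -33717 + (-30075 - 18300) = -33717 - 48375 = -82092)
g(475, 1*6) + G = (-83 - 387*475 + 558*(1*6)) - 82092 = (-83 - 183825 + 558*6) - 82092 = (-83 - 183825 + 3348) - 82092 = -180560 - 82092 = -262652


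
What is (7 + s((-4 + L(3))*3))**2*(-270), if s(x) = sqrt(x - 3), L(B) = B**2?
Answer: -16470 - 7560*sqrt(3) ≈ -29564.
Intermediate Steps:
s(x) = sqrt(-3 + x)
(7 + s((-4 + L(3))*3))**2*(-270) = (7 + sqrt(-3 + (-4 + 3**2)*3))**2*(-270) = (7 + sqrt(-3 + (-4 + 9)*3))**2*(-270) = (7 + sqrt(-3 + 5*3))**2*(-270) = (7 + sqrt(-3 + 15))**2*(-270) = (7 + sqrt(12))**2*(-270) = (7 + 2*sqrt(3))**2*(-270) = -270*(7 + 2*sqrt(3))**2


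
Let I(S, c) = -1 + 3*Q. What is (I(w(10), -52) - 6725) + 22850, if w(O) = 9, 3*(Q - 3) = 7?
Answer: 16140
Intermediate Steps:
Q = 16/3 (Q = 3 + (1/3)*7 = 3 + 7/3 = 16/3 ≈ 5.3333)
I(S, c) = 15 (I(S, c) = -1 + 3*(16/3) = -1 + 16 = 15)
(I(w(10), -52) - 6725) + 22850 = (15 - 6725) + 22850 = -6710 + 22850 = 16140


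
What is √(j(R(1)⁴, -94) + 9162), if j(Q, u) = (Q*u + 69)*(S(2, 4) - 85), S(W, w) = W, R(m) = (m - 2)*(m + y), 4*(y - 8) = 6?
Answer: √1517395722/4 ≈ 9738.4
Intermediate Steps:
y = 19/2 (y = 8 + (¼)*6 = 8 + 3/2 = 19/2 ≈ 9.5000)
R(m) = (-2 + m)*(19/2 + m) (R(m) = (m - 2)*(m + 19/2) = (-2 + m)*(19/2 + m))
j(Q, u) = -5727 - 83*Q*u (j(Q, u) = (Q*u + 69)*(2 - 85) = (69 + Q*u)*(-83) = -5727 - 83*Q*u)
√(j(R(1)⁴, -94) + 9162) = √((-5727 - 83*(-19 + 1² + (15/2)*1)⁴*(-94)) + 9162) = √((-5727 - 83*(-19 + 1 + 15/2)⁴*(-94)) + 9162) = √((-5727 - 83*(-21/2)⁴*(-94)) + 9162) = √((-5727 - 83*194481/16*(-94)) + 9162) = √((-5727 + 758670381/8) + 9162) = √(758624565/8 + 9162) = √(758697861/8) = √1517395722/4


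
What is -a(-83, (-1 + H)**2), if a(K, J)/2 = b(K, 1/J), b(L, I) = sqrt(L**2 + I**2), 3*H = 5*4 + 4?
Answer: -2*sqrt(16540490)/49 ≈ -166.00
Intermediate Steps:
H = 8 (H = (5*4 + 4)/3 = (20 + 4)/3 = (1/3)*24 = 8)
b(L, I) = sqrt(I**2 + L**2)
a(K, J) = 2*sqrt(J**(-2) + K**2) (a(K, J) = 2*sqrt((1/J)**2 + K**2) = 2*sqrt(J**(-2) + K**2))
-a(-83, (-1 + H)**2) = -2*sqrt(((-1 + 8)**2)**(-2) + (-83)**2) = -2*sqrt((7**2)**(-2) + 6889) = -2*sqrt(49**(-2) + 6889) = -2*sqrt(1/2401 + 6889) = -2*sqrt(16540490/2401) = -2*sqrt(16540490)/49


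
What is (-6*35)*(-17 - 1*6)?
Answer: 4830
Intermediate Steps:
(-6*35)*(-17 - 1*6) = -210*(-17 - 6) = -210*(-23) = 4830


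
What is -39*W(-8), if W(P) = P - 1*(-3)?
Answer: 195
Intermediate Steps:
W(P) = 3 + P (W(P) = P + 3 = 3 + P)
-39*W(-8) = -39*(3 - 8) = -39*(-5) = 195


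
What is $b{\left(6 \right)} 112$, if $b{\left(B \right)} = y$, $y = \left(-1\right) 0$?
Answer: $0$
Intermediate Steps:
$y = 0$
$b{\left(B \right)} = 0$
$b{\left(6 \right)} 112 = 0 \cdot 112 = 0$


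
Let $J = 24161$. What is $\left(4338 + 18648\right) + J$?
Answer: $47147$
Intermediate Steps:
$\left(4338 + 18648\right) + J = \left(4338 + 18648\right) + 24161 = 22986 + 24161 = 47147$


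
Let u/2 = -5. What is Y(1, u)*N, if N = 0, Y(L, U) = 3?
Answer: 0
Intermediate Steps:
u = -10 (u = 2*(-5) = -10)
Y(1, u)*N = 3*0 = 0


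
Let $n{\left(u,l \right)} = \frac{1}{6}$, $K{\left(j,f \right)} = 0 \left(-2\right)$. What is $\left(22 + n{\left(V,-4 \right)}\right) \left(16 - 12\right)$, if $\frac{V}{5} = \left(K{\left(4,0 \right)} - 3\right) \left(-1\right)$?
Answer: $\frac{266}{3} \approx 88.667$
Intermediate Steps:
$K{\left(j,f \right)} = 0$
$V = 15$ ($V = 5 \left(0 - 3\right) \left(-1\right) = 5 \left(\left(-3\right) \left(-1\right)\right) = 5 \cdot 3 = 15$)
$n{\left(u,l \right)} = \frac{1}{6}$
$\left(22 + n{\left(V,-4 \right)}\right) \left(16 - 12\right) = \left(22 + \frac{1}{6}\right) \left(16 - 12\right) = \frac{133 \left(16 - 12\right)}{6} = \frac{133}{6} \cdot 4 = \frac{266}{3}$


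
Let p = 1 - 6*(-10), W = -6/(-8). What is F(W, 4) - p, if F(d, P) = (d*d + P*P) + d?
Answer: -699/16 ≈ -43.688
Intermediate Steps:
W = ¾ (W = -6*(-⅛) = ¾ ≈ 0.75000)
F(d, P) = d + P² + d² (F(d, P) = (d² + P²) + d = (P² + d²) + d = d + P² + d²)
p = 61 (p = 1 + 60 = 61)
F(W, 4) - p = (¾ + 4² + (¾)²) - 1*61 = (¾ + 16 + 9/16) - 61 = 277/16 - 61 = -699/16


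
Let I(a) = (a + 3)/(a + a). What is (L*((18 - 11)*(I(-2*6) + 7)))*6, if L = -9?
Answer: -11151/4 ≈ -2787.8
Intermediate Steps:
I(a) = (3 + a)/(2*a) (I(a) = (3 + a)/((2*a)) = (3 + a)*(1/(2*a)) = (3 + a)/(2*a))
(L*((18 - 11)*(I(-2*6) + 7)))*6 = -9*(18 - 11)*((3 - 2*6)/(2*((-2*6))) + 7)*6 = -63*((½)*(3 - 12)/(-12) + 7)*6 = -63*((½)*(-1/12)*(-9) + 7)*6 = -63*(3/8 + 7)*6 = -63*59/8*6 = -9*413/8*6 = -3717/8*6 = -11151/4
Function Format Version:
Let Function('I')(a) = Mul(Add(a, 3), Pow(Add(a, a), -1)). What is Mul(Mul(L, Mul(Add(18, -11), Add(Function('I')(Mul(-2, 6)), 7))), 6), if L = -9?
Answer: Rational(-11151, 4) ≈ -2787.8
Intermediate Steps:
Function('I')(a) = Mul(Rational(1, 2), Pow(a, -1), Add(3, a)) (Function('I')(a) = Mul(Add(3, a), Pow(Mul(2, a), -1)) = Mul(Add(3, a), Mul(Rational(1, 2), Pow(a, -1))) = Mul(Rational(1, 2), Pow(a, -1), Add(3, a)))
Mul(Mul(L, Mul(Add(18, -11), Add(Function('I')(Mul(-2, 6)), 7))), 6) = Mul(Mul(-9, Mul(Add(18, -11), Add(Mul(Rational(1, 2), Pow(Mul(-2, 6), -1), Add(3, Mul(-2, 6))), 7))), 6) = Mul(Mul(-9, Mul(7, Add(Mul(Rational(1, 2), Pow(-12, -1), Add(3, -12)), 7))), 6) = Mul(Mul(-9, Mul(7, Add(Mul(Rational(1, 2), Rational(-1, 12), -9), 7))), 6) = Mul(Mul(-9, Mul(7, Add(Rational(3, 8), 7))), 6) = Mul(Mul(-9, Mul(7, Rational(59, 8))), 6) = Mul(Mul(-9, Rational(413, 8)), 6) = Mul(Rational(-3717, 8), 6) = Rational(-11151, 4)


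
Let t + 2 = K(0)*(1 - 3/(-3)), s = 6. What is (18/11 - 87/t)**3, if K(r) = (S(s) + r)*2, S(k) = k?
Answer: -132651/10648 ≈ -12.458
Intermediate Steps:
K(r) = 12 + 2*r (K(r) = (6 + r)*2 = 12 + 2*r)
t = 22 (t = -2 + (12 + 2*0)*(1 - 3/(-3)) = -2 + (12 + 0)*(1 - 3*(-1/3)) = -2 + 12*(1 + 1) = -2 + 12*2 = -2 + 24 = 22)
(18/11 - 87/t)**3 = (18/11 - 87/22)**3 = (-51/22)**3 = -132651/10648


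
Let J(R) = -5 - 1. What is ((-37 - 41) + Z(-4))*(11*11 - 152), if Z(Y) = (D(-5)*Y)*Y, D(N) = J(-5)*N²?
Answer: 76818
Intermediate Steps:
J(R) = -6
D(N) = -6*N²
Z(Y) = -150*Y² (Z(Y) = ((-6*(-5)²)*Y)*Y = ((-6*25)*Y)*Y = (-150*Y)*Y = -150*Y²)
((-37 - 41) + Z(-4))*(11*11 - 152) = ((-37 - 41) - 150*(-4)²)*(11*11 - 152) = (-78 - 150*16)*(121 - 152) = (-78 - 2400)*(-31) = -2478*(-31) = 76818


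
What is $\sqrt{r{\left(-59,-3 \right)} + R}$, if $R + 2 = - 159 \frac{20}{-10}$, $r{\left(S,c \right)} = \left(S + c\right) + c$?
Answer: $\sqrt{251} \approx 15.843$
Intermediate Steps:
$r{\left(S,c \right)} = S + 2 c$
$R = 316$ ($R = -2 - 159 \frac{20}{-10} = -2 - 159 \cdot 20 \left(- \frac{1}{10}\right) = -2 - -318 = -2 + 318 = 316$)
$\sqrt{r{\left(-59,-3 \right)} + R} = \sqrt{\left(-59 + 2 \left(-3\right)\right) + 316} = \sqrt{\left(-59 - 6\right) + 316} = \sqrt{-65 + 316} = \sqrt{251}$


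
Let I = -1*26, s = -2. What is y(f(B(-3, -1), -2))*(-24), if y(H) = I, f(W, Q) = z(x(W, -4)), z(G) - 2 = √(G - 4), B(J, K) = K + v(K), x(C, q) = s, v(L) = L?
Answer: 624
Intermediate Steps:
x(C, q) = -2
B(J, K) = 2*K (B(J, K) = K + K = 2*K)
z(G) = 2 + √(-4 + G) (z(G) = 2 + √(G - 4) = 2 + √(-4 + G))
f(W, Q) = 2 + I*√6 (f(W, Q) = 2 + √(-4 - 2) = 2 + √(-6) = 2 + I*√6)
I = -26
y(H) = -26
y(f(B(-3, -1), -2))*(-24) = -26*(-24) = 624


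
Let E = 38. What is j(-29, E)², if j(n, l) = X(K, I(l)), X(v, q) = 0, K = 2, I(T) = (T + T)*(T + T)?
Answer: 0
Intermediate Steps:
I(T) = 4*T² (I(T) = (2*T)*(2*T) = 4*T²)
j(n, l) = 0
j(-29, E)² = 0² = 0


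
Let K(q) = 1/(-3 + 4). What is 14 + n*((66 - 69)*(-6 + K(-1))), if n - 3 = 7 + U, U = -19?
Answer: -121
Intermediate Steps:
K(q) = 1 (K(q) = 1/1 = 1)
n = -9 (n = 3 + (7 - 19) = 3 - 12 = -9)
14 + n*((66 - 69)*(-6 + K(-1))) = 14 - 9*(66 - 69)*(-6 + 1) = 14 - (-27)*(-5) = 14 - 9*15 = 14 - 135 = -121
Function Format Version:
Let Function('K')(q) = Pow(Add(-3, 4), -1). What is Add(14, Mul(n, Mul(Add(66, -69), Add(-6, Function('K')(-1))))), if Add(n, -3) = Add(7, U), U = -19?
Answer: -121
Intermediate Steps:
Function('K')(q) = 1 (Function('K')(q) = Pow(1, -1) = 1)
n = -9 (n = Add(3, Add(7, -19)) = Add(3, -12) = -9)
Add(14, Mul(n, Mul(Add(66, -69), Add(-6, Function('K')(-1))))) = Add(14, Mul(-9, Mul(Add(66, -69), Add(-6, 1)))) = Add(14, Mul(-9, Mul(-3, -5))) = Add(14, Mul(-9, 15)) = Add(14, -135) = -121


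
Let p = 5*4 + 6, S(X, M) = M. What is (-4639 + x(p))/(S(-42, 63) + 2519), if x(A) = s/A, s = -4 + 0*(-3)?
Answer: -60309/33566 ≈ -1.7967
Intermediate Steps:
s = -4 (s = -4 + 0 = -4)
p = 26 (p = 20 + 6 = 26)
x(A) = -4/A
(-4639 + x(p))/(S(-42, 63) + 2519) = (-4639 - 4/26)/(63 + 2519) = (-4639 - 4*1/26)/2582 = (-4639 - 2/13)*(1/2582) = -60309/13*1/2582 = -60309/33566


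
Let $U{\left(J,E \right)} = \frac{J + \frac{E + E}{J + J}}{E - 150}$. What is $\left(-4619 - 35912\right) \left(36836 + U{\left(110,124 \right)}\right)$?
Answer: $- \frac{1067371077204}{715} \approx -1.4928 \cdot 10^{9}$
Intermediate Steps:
$U{\left(J,E \right)} = \frac{J + \frac{E}{J}}{-150 + E}$ ($U{\left(J,E \right)} = \frac{J + \frac{2 E}{2 J}}{-150 + E} = \frac{J + 2 E \frac{1}{2 J}}{-150 + E} = \frac{J + \frac{E}{J}}{-150 + E}$)
$\left(-4619 - 35912\right) \left(36836 + U{\left(110,124 \right)}\right) = \left(-4619 - 35912\right) \left(36836 + \frac{124 + 110^{2}}{110 \left(-150 + 124\right)}\right) = - 40531 \left(36836 + \frac{124 + 12100}{110 \left(-26\right)}\right) = - 40531 \left(36836 + \frac{1}{110} \left(- \frac{1}{26}\right) 12224\right) = - 40531 \left(36836 - \frac{3056}{715}\right) = \left(-40531\right) \frac{26334684}{715} = - \frac{1067371077204}{715}$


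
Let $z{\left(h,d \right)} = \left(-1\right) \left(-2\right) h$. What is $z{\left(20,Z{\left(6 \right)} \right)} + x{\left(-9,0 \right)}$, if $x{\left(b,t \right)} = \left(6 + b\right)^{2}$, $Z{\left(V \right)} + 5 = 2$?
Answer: $49$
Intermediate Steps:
$Z{\left(V \right)} = -3$ ($Z{\left(V \right)} = -5 + 2 = -3$)
$z{\left(h,d \right)} = 2 h$
$z{\left(20,Z{\left(6 \right)} \right)} + x{\left(-9,0 \right)} = 2 \cdot 20 + \left(6 - 9\right)^{2} = 40 + \left(-3\right)^{2} = 40 + 9 = 49$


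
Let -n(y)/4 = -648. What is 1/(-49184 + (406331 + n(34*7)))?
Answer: 1/359739 ≈ 2.7798e-6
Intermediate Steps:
n(y) = 2592 (n(y) = -4*(-648) = 2592)
1/(-49184 + (406331 + n(34*7))) = 1/(-49184 + (406331 + 2592)) = 1/(-49184 + 408923) = 1/359739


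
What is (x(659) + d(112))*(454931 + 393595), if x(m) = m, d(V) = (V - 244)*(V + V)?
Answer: -24530038134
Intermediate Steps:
d(V) = 2*V*(-244 + V) (d(V) = (-244 + V)*(2*V) = 2*V*(-244 + V))
(x(659) + d(112))*(454931 + 393595) = (659 + 2*112*(-244 + 112))*(454931 + 393595) = (659 + 2*112*(-132))*848526 = (659 - 29568)*848526 = -28909*848526 = -24530038134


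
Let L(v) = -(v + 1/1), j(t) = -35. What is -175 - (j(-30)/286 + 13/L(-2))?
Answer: -53733/286 ≈ -187.88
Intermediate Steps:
L(v) = -1 - v (L(v) = -(v + 1) = -(1 + v) = -1 - v)
-175 - (j(-30)/286 + 13/L(-2)) = -175 - (-35/286 + 13/(-1 - 1*(-2))) = -175 - (-35*1/286 + 13/(-1 + 2)) = -175 - (-35/286 + 13/1) = -175 - (-35/286 + 13*1) = -175 - (-35/286 + 13) = -175 - 1*3683/286 = -175 - 3683/286 = -53733/286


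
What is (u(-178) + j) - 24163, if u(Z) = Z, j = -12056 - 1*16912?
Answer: -53309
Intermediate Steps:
j = -28968 (j = -12056 - 16912 = -28968)
(u(-178) + j) - 24163 = (-178 - 28968) - 24163 = -29146 - 24163 = -53309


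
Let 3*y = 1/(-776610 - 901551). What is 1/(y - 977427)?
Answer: -5034483/4920839615242 ≈ -1.0231e-6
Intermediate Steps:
y = -1/5034483 (y = 1/(3*(-776610 - 901551)) = (⅓)/(-1678161) = (⅓)*(-1/1678161) = -1/5034483 ≈ -1.9863e-7)
1/(y - 977427) = 1/(-1/5034483 - 977427) = 1/(-4920839615242/5034483) = -5034483/4920839615242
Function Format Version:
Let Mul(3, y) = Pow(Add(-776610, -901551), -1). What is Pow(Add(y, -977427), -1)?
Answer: Rational(-5034483, 4920839615242) ≈ -1.0231e-6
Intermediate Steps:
y = Rational(-1, 5034483) (y = Mul(Rational(1, 3), Pow(Add(-776610, -901551), -1)) = Mul(Rational(1, 3), Pow(-1678161, -1)) = Mul(Rational(1, 3), Rational(-1, 1678161)) = Rational(-1, 5034483) ≈ -1.9863e-7)
Pow(Add(y, -977427), -1) = Pow(Add(Rational(-1, 5034483), -977427), -1) = Pow(Rational(-4920839615242, 5034483), -1) = Rational(-5034483, 4920839615242)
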